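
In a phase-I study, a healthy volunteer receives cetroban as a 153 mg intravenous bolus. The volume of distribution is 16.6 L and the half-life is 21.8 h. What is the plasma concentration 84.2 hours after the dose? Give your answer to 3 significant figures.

0.634 mg/L

C₀ = dose / V = 153 / 16.6 = 9.217 mg/L
k = ln 2 / 21.8 = 0.03180 h⁻¹
C(t) = C₀ e^(−kt) = 9.217 × e^(−0.03180 × 84.2) = 9.217 × e^(−2.677) = 9.217 × 0.06876 ≈ 0.634 mg/L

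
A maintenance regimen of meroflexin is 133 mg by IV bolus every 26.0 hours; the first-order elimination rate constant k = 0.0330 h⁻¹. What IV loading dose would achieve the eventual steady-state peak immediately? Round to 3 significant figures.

Accumulation ratio R = 1 / (1 − e^(−kτ)) = 1 / (1 − e^(−0.03300×26.0)) = 1 / (1 − 0.4240) = 1.736
Loading dose = maintenance dose × R = 133 × 1.736 ≈ 231 mg

231 mg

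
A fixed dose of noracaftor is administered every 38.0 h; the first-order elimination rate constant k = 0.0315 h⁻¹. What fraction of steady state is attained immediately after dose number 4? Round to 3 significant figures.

f_n = 1 − e^(−nkτ) = 1 − e^(−4 × 0.03150 × 38.0) = 1 − e^(−4.788) = 1 − 0.008329 ≈ 0.992

0.992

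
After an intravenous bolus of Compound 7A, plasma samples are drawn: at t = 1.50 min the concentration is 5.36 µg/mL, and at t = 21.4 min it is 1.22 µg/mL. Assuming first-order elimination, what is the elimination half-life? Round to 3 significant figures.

k = ln(C₁/C₂) / (t₂ − t₁) = ln(5.36/1.22) / (21.4 − 1.50)
  = 1.480 / 19.90 = 0.07438 min⁻¹
t½ = ln 2 / k = ln 2 / 0.07438 ≈ 9.32 minutes

9.32 minutes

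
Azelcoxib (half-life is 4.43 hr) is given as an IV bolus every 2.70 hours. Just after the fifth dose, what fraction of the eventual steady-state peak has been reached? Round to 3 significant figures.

k = ln 2 / 4.43 = 0.1565 hr⁻¹
f_n = 1 − e^(−nkτ) = 1 − e^(−5 × 0.1565 × 2.70) = 1 − e^(−2.112) = 1 − 0.1210 ≈ 0.879

0.879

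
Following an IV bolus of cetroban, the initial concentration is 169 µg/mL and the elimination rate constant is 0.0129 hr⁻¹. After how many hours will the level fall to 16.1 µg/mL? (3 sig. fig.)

182 hours

C(t) = C₀ e^(−kt)  ⇒  t = ln(C₀/C) / k
t = ln(169/16.1) / 0.01290 = 2.351 / 0.01290 ≈ 182 hours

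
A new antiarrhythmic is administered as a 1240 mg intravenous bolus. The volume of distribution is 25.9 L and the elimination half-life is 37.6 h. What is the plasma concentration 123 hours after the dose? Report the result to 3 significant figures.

C₀ = dose / V = 1240 / 25.9 = 47.88 µg/mL
k = ln 2 / 37.6 = 0.01843 h⁻¹
C(t) = C₀ e^(−kt) = 47.88 × e^(−0.01843 × 123) = 47.88 × e^(−2.267) = 47.88 × 0.1036 ≈ 4.96 µg/mL

4.96 µg/mL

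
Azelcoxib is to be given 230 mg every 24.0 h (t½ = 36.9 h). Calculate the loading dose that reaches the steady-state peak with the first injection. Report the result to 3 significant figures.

k = ln 2 / 36.9 = 0.01878 h⁻¹
Accumulation ratio R = 1 / (1 − e^(−kτ)) = 1 / (1 − e^(−0.01878×24.0)) = 1 / (1 − 0.6371) = 2.756
Loading dose = maintenance dose × R = 230 × 2.756 ≈ 634 mg

634 mg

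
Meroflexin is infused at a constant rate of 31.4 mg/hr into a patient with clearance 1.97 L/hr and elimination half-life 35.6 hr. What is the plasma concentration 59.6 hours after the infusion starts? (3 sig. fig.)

Css = rate / CL = 31.4 / 1.97 = 15.94 mg/L
k = ln 2 / 35.6 = 0.01947 hr⁻¹
C(t) = Css (1 − e^(−kt)) = 15.94 × (1 − e^(−1.160)) = 15.94 × 0.6867 ≈ 10.9 mg/L

10.9 mg/L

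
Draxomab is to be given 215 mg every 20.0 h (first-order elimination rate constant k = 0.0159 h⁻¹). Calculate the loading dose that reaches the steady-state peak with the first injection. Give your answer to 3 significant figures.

Accumulation ratio R = 1 / (1 − e^(−kτ)) = 1 / (1 − e^(−0.01590×20.0)) = 1 / (1 − 0.7276) = 3.671
Loading dose = maintenance dose × R = 215 × 3.671 ≈ 789 mg

789 mg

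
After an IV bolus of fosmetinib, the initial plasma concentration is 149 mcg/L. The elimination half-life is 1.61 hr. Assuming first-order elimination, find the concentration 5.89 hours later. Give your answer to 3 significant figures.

11.8 mcg/L

k = ln 2 / 1.61 = 0.4305 hr⁻¹
5.89 hr is 3.658 half-lives, so C = 149 × (1/2)^3.658 = 149 × 0.07920 ≈ 11.8 mcg/L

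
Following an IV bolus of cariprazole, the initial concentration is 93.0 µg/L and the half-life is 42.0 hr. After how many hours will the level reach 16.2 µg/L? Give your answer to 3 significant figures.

k = ln 2 / 42.0 = 0.01650 hr⁻¹
C(t) = C₀ e^(−kt)  ⇒  t = ln(C₀/C) / k
t = ln(93.0/16.2) / 0.01650 = 1.748 / 0.01650 ≈ 106 hours

106 hours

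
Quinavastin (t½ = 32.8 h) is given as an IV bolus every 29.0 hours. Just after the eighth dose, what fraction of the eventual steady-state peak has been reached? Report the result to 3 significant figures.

0.993

k = ln 2 / 32.8 = 0.02113 h⁻¹
f_n = 1 − e^(−nkτ) = 1 − e^(−8 × 0.02113 × 29.0) = 1 − e^(−4.903) = 1 − 0.007426 ≈ 0.993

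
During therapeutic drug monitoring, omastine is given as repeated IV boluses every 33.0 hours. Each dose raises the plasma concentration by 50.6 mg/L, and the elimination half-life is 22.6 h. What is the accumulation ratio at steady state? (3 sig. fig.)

1.57

k = ln 2 / 22.6 = 0.03067 h⁻¹
Fraction remaining after one interval: e^(−kτ) = e^(−0.03067 × 33.0) = 0.3634
R = 1 / (1 − 0.3634) = 1 / 0.6366 ≈ 1.57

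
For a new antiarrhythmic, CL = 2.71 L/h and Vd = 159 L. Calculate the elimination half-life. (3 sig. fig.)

k = CL / V = 2.71 / 159 = 0.01704 h⁻¹
t½ = ln 2 / k = ln 2 / 0.01704 ≈ 40.7 hours

40.7 hours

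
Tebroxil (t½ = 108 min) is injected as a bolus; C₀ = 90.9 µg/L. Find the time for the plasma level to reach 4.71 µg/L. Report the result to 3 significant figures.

461 minutes

k = ln 2 / 108 = 0.006418 min⁻¹
C(t) = C₀ e^(−kt)  ⇒  t = ln(C₀/C) / k
t = ln(90.9/4.71) / 0.006418 = 2.960 / 0.006418 ≈ 461 minutes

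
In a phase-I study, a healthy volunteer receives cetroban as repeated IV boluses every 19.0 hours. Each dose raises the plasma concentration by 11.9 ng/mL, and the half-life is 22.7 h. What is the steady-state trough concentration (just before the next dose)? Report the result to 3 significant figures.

k = ln 2 / 22.7 = 0.03054 h⁻¹
Fraction remaining after one interval: e^(−kτ) = e^(−0.03054 × 19.0) = 0.5598
R = 1 / (1 − 0.5598) = 2.272
Css,max = 11.9 × 2.272 = 27.03 ng/mL
Css,min = Css,max × e^(−kτ) = 27.03 × 0.5598 ≈ 15.1 ng/mL

15.1 ng/mL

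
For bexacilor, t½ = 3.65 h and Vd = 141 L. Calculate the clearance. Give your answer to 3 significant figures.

26.8 L/h

k = ln 2 / t½ = ln 2 / 3.65 = 0.1899 h⁻¹
CL = k · V = 0.1899 × 141 ≈ 26.8 L/h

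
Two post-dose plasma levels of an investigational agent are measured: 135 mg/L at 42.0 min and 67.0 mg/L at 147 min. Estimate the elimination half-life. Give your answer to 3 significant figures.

k = ln(C₁/C₂) / (t₂ − t₁) = ln(135/67.0) / (147 − 42.0)
  = 0.7006 / 105.0 = 0.006672 min⁻¹
t½ = ln 2 / k = ln 2 / 0.006672 ≈ 104 minutes

104 minutes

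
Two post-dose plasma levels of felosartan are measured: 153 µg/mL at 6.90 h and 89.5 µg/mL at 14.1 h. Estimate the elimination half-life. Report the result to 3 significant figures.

9.31 hours

k = ln(C₁/C₂) / (t₂ − t₁) = ln(153/89.5) / (14.1 − 6.90)
  = 0.5362 / 7.200 = 0.07447 h⁻¹
t½ = ln 2 / k = ln 2 / 0.07447 ≈ 9.31 hours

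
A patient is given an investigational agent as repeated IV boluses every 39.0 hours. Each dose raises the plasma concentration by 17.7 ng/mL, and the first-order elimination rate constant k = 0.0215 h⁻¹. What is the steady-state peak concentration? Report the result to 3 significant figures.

Fraction remaining after one interval: e^(−kτ) = e^(−0.02150 × 39.0) = 0.4324
R = 1 / (1 − 0.4324) = 1.762
Css,max = 17.7 × 1.762 ≈ 31.2 ng/mL

31.2 ng/mL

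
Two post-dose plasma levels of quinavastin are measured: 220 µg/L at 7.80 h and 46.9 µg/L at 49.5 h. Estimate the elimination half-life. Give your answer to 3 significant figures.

18.7 hours

k = ln(C₁/C₂) / (t₂ − t₁) = ln(220/46.9) / (49.5 − 7.80)
  = 1.546 / 41.70 = 0.03706 h⁻¹
t½ = ln 2 / k = ln 2 / 0.03706 ≈ 18.7 hours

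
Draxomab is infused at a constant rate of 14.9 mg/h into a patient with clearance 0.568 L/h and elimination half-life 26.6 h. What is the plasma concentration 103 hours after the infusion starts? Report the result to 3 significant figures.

Css = rate / CL = 14.9 / 0.568 = 26.23 mg/L
k = ln 2 / 26.6 = 0.02606 h⁻¹
C(t) = Css (1 − e^(−kt)) = 26.23 × (1 − e^(−2.684)) = 26.23 × 0.9317 ≈ 24.4 mg/L

24.4 mg/L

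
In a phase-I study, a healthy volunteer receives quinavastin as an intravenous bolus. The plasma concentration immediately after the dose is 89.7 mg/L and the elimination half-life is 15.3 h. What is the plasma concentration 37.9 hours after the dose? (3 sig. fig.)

k = ln 2 / 15.3 = 0.04530 h⁻¹
37.9 h is 2.477 half-lives, so C = 89.7 × (1/2)^2.477 = 89.7 × 0.1796 ≈ 16.1 mg/L

16.1 mg/L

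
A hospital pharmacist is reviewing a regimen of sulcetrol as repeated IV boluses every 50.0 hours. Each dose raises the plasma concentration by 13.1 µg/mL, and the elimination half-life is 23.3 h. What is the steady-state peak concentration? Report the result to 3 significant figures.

16.9 µg/mL

k = ln 2 / 23.3 = 0.02975 h⁻¹
Fraction remaining after one interval: e^(−kτ) = e^(−0.02975 × 50.0) = 0.2260
R = 1 / (1 − 0.2260) = 1.292
Css,max = 13.1 × 1.292 ≈ 16.9 µg/mL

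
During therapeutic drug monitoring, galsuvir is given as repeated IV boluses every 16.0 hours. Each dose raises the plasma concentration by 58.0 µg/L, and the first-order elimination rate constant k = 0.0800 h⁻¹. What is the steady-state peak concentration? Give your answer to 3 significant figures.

Fraction remaining after one interval: e^(−kτ) = e^(−0.08000 × 16.0) = 0.2780
R = 1 / (1 − 0.2780) = 1.385
Css,max = 58.0 × 1.385 ≈ 80.3 µg/L

80.3 µg/L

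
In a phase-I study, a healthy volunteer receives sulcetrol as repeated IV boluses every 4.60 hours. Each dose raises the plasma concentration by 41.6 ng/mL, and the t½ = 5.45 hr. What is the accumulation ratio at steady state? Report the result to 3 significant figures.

2.26

k = ln 2 / 5.45 = 0.1272 hr⁻¹
Fraction remaining after one interval: e^(−kτ) = e^(−0.1272 × 4.60) = 0.5571
R = 1 / (1 − 0.5571) = 1 / 0.4429 ≈ 2.26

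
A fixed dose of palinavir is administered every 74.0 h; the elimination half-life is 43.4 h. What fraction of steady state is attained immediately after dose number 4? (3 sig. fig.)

0.991

k = ln 2 / 43.4 = 0.01597 h⁻¹
f_n = 1 − e^(−nkτ) = 1 − e^(−4 × 0.01597 × 74.0) = 1 − e^(−4.727) = 1 − 0.008849 ≈ 0.991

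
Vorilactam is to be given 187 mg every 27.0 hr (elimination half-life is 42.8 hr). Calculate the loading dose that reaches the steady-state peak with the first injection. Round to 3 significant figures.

528 mg

k = ln 2 / 42.8 = 0.01620 hr⁻¹
Accumulation ratio R = 1 / (1 − e^(−kτ)) = 1 / (1 − e^(−0.01620×27.0)) = 1 / (1 − 0.6458) = 2.823
Loading dose = maintenance dose × R = 187 × 2.823 ≈ 528 mg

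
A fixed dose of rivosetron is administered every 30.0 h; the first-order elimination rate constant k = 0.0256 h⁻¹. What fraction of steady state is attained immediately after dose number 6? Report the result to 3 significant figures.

0.990

f_n = 1 − e^(−nkτ) = 1 − e^(−6 × 0.02560 × 30.0) = 1 − e^(−4.608) = 1 − 0.009972 ≈ 0.990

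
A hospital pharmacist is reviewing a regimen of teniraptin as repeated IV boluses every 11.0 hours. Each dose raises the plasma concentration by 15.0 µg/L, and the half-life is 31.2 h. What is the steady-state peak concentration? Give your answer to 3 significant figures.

69.2 µg/L

k = ln 2 / 31.2 = 0.02222 h⁻¹
Fraction remaining after one interval: e^(−kτ) = e^(−0.02222 × 11.0) = 0.7832
R = 1 / (1 − 0.7832) = 4.612
Css,max = 15.0 × 4.612 ≈ 69.2 µg/L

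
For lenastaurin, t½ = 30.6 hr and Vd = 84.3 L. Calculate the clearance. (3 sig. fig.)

1.91 L/hr

k = ln 2 / t½ = ln 2 / 30.6 = 0.02265 hr⁻¹
CL = k · V = 0.02265 × 84.3 ≈ 1.91 L/hr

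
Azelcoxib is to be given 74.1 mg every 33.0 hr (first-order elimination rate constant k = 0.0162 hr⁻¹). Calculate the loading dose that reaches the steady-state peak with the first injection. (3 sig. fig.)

Accumulation ratio R = 1 / (1 − e^(−kτ)) = 1 / (1 − e^(−0.01620×33.0)) = 1 / (1 − 0.5859) = 2.415
Loading dose = maintenance dose × R = 74.1 × 2.415 ≈ 179 mg

179 mg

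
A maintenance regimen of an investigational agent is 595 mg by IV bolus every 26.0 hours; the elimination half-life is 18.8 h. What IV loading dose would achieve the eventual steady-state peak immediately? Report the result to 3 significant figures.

k = ln 2 / 18.8 = 0.03687 h⁻¹
Accumulation ratio R = 1 / (1 − e^(−kτ)) = 1 / (1 − e^(−0.03687×26.0)) = 1 / (1 − 0.3834) = 1.622
Loading dose = maintenance dose × R = 595 × 1.622 ≈ 965 mg

965 mg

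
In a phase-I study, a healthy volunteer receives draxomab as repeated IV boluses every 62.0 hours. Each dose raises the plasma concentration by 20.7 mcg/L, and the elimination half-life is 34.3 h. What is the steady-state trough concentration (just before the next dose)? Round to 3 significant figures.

k = ln 2 / 34.3 = 0.02021 h⁻¹
Fraction remaining after one interval: e^(−kτ) = e^(−0.02021 × 62.0) = 0.2857
R = 1 / (1 − 0.2857) = 1.400
Css,max = 20.7 × 1.400 = 28.98 mcg/L
Css,min = Css,max × e^(−kτ) = 28.98 × 0.2857 ≈ 8.28 mcg/L

8.28 mcg/L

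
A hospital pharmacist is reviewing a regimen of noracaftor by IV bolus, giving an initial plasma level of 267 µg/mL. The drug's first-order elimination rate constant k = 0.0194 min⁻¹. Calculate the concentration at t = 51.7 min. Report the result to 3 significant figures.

97.9 µg/mL

C(t) = C₀ e^(−kt) = 267 × e^(−0.01940 × 51.7) = 267 × e^(−1.003) = 267 × 0.3668 ≈ 97.9 µg/mL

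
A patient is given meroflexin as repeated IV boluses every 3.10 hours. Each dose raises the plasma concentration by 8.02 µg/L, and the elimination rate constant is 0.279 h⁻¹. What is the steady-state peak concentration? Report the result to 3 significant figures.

Fraction remaining after one interval: e^(−kτ) = e^(−0.2790 × 3.10) = 0.4211
R = 1 / (1 − 0.4211) = 1.727
Css,max = 8.02 × 1.727 ≈ 13.9 µg/L

13.9 µg/L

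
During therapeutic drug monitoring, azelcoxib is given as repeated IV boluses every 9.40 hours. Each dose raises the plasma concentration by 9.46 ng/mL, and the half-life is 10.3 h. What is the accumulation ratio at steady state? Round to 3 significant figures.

k = ln 2 / 10.3 = 0.06730 h⁻¹
Fraction remaining after one interval: e^(−kτ) = e^(−0.06730 × 9.40) = 0.5312
R = 1 / (1 − 0.5312) = 1 / 0.4688 ≈ 2.13

2.13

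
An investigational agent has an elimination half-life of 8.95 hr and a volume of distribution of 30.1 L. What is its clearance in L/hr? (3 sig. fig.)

k = ln 2 / t½ = ln 2 / 8.95 = 0.07745 hr⁻¹
CL = k · V = 0.07745 × 30.1 ≈ 2.33 L/hr

2.33 L/hr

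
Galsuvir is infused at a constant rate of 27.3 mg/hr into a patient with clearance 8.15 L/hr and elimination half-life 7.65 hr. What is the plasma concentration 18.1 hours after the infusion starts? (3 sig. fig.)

2.70 µg/mL

Css = rate / CL = 27.3 / 8.15 = 3.350 µg/mL
k = ln 2 / 7.65 = 0.09061 hr⁻¹
C(t) = Css (1 − e^(−kt)) = 3.350 × (1 − e^(−1.640)) = 3.350 × 0.8060 ≈ 2.70 µg/mL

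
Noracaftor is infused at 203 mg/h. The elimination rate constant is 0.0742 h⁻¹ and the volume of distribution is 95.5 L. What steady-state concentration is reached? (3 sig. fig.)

CL = k · V = 0.0742 × 95.5 = 7.086 L/h
Css = rate / CL = 203 / 7.086 ≈ 28.6 mg/L

28.6 mg/L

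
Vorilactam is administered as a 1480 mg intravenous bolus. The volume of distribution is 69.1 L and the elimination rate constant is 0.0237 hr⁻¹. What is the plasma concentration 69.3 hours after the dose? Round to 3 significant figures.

4.14 µg/mL

C₀ = dose / V = 1480 / 69.1 = 21.42 µg/mL
C(t) = C₀ e^(−kt) = 21.42 × e^(−0.02370 × 69.3) = 21.42 × e^(−1.642) = 21.42 × 0.1935 ≈ 4.14 µg/mL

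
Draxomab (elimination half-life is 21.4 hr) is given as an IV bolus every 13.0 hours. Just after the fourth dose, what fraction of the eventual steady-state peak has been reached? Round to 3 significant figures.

k = ln 2 / 21.4 = 0.03239 hr⁻¹
f_n = 1 − e^(−nkτ) = 1 − e^(−4 × 0.03239 × 13.0) = 1 − e^(−1.684) = 1 − 0.1856 ≈ 0.814

0.814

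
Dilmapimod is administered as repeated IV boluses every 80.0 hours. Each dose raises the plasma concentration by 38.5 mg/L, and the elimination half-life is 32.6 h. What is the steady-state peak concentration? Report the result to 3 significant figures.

k = ln 2 / 32.6 = 0.02126 h⁻¹
Fraction remaining after one interval: e^(−kτ) = e^(−0.02126 × 80.0) = 0.1825
R = 1 / (1 − 0.1825) = 1.223
Css,max = 38.5 × 1.223 ≈ 47.1 mg/L

47.1 mg/L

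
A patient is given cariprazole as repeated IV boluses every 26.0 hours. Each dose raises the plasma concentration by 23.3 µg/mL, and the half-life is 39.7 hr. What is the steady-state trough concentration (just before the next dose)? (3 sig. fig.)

40.6 µg/mL

k = ln 2 / 39.7 = 0.01746 hr⁻¹
Fraction remaining after one interval: e^(−kτ) = e^(−0.01746 × 26.0) = 0.6351
R = 1 / (1 − 0.6351) = 2.741
Css,max = 23.3 × 2.741 = 63.86 µg/mL
Css,min = Css,max × e^(−kτ) = 63.86 × 0.6351 ≈ 40.6 µg/mL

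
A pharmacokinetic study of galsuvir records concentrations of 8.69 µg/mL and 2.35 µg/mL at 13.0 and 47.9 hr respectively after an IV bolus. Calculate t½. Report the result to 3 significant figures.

18.5 hours

k = ln(C₁/C₂) / (t₂ − t₁) = ln(8.69/2.35) / (47.9 − 13.0)
  = 1.308 / 34.90 = 0.03747 hr⁻¹
t½ = ln 2 / k = ln 2 / 0.03747 ≈ 18.5 hours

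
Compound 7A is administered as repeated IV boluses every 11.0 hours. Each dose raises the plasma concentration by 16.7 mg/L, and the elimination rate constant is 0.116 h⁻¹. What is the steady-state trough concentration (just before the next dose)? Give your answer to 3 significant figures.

Fraction remaining after one interval: e^(−kτ) = e^(−0.1160 × 11.0) = 0.2792
R = 1 / (1 − 0.2792) = 1.387
Css,max = 16.7 × 1.387 = 23.17 mg/L
Css,min = Css,max × e^(−kτ) = 23.17 × 0.2792 ≈ 6.47 mg/L

6.47 mg/L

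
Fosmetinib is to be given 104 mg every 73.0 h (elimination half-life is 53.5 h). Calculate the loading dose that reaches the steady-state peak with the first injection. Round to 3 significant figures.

170 mg

k = ln 2 / 53.5 = 0.01296 h⁻¹
Accumulation ratio R = 1 / (1 − e^(−kτ)) = 1 / (1 − e^(−0.01296×73.0)) = 1 / (1 − 0.3884) = 1.635
Loading dose = maintenance dose × R = 104 × 1.635 ≈ 170 mg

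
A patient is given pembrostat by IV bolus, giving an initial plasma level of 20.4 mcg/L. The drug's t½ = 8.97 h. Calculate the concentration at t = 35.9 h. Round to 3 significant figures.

k = ln 2 / 8.97 = 0.07727 h⁻¹
C(t) = C₀ e^(−kt) = 20.4 × e^(−0.07727 × 35.9) = 20.4 × e^(−2.774) = 20.4 × 0.06240 ≈ 1.27 mcg/L

1.27 mcg/L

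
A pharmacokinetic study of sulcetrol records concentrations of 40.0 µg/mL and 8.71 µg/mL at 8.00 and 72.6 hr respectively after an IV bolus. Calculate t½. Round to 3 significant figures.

29.4 hours

k = ln(C₁/C₂) / (t₂ − t₁) = ln(40.0/8.71) / (72.6 − 8.00)
  = 1.524 / 64.60 = 0.02360 hr⁻¹
t½ = ln 2 / k = ln 2 / 0.02360 ≈ 29.4 hours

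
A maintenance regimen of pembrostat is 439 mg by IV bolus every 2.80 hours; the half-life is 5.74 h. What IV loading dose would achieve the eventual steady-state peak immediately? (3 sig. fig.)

1530 mg

k = ln 2 / 5.74 = 0.1208 h⁻¹
Accumulation ratio R = 1 / (1 − e^(−kτ)) = 1 / (1 − e^(−0.1208×2.80)) = 1 / (1 − 0.7131) = 3.486
Loading dose = maintenance dose × R = 439 × 3.486 ≈ 1530 mg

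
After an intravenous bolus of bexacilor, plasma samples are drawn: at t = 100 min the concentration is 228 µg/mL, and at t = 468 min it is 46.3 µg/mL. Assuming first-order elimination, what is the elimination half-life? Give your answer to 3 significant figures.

k = ln(C₁/C₂) / (t₂ − t₁) = ln(228/46.3) / (468 − 100)
  = 1.594 / 368.0 = 0.004332 min⁻¹
t½ = ln 2 / k = ln 2 / 0.004332 ≈ 160 minutes

160 minutes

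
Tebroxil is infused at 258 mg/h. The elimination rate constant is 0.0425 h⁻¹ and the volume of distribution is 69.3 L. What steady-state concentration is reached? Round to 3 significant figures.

87.6 mg/L

CL = k · V = 0.0425 × 69.3 = 2.945 L/h
Css = rate / CL = 258 / 2.945 ≈ 87.6 mg/L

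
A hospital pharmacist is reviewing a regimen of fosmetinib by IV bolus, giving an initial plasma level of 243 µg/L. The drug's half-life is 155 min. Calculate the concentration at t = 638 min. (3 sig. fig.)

14.0 µg/L

k = ln 2 / 155 = 0.004472 min⁻¹
C(t) = C₀ e^(−kt) = 243 × e^(−0.004472 × 638) = 243 × e^(−2.853) = 243 × 0.05767 ≈ 14.0 µg/L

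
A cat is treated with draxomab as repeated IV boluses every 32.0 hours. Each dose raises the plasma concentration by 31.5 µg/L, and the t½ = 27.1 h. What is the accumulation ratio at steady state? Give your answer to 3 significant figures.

k = ln 2 / 27.1 = 0.02558 h⁻¹
Fraction remaining after one interval: e^(−kτ) = e^(−0.02558 × 32.0) = 0.4411
R = 1 / (1 − 0.4411) = 1 / 0.5589 ≈ 1.79

1.79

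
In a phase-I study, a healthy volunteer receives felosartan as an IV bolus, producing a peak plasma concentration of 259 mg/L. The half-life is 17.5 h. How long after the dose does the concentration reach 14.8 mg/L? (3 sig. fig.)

72.3 hours

k = ln 2 / 17.5 = 0.03961 h⁻¹
C(t) = C₀ e^(−kt)  ⇒  t = ln(C₀/C) / k
t = ln(259/14.8) / 0.03961 = 2.862 / 0.03961 ≈ 72.3 hours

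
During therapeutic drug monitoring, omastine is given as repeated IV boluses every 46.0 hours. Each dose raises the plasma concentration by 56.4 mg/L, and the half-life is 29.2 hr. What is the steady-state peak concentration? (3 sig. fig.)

k = ln 2 / 29.2 = 0.02374 hr⁻¹
Fraction remaining after one interval: e^(−kτ) = e^(−0.02374 × 46.0) = 0.3356
R = 1 / (1 − 0.3356) = 1.505
Css,max = 56.4 × 1.505 ≈ 84.9 mg/L

84.9 mg/L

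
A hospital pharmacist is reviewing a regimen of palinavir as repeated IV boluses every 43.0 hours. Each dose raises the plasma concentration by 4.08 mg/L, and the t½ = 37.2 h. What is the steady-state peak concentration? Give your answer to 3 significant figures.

7.40 mg/L

k = ln 2 / 37.2 = 0.01863 h⁻¹
Fraction remaining after one interval: e^(−kτ) = e^(−0.01863 × 43.0) = 0.4488
R = 1 / (1 − 0.4488) = 1.814
Css,max = 4.08 × 1.814 ≈ 7.40 mg/L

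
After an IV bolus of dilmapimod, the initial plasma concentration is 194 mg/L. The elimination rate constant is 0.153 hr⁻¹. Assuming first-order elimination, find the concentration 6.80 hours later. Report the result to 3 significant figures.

C(t) = C₀ e^(−kt) = 194 × e^(−0.1530 × 6.80) = 194 × e^(−1.040) = 194 × 0.3533 ≈ 68.5 mg/L

68.5 mg/L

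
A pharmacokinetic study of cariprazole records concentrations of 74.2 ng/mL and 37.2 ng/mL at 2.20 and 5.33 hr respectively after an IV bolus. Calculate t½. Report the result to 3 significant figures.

3.14 hours

k = ln(C₁/C₂) / (t₂ − t₁) = ln(74.2/37.2) / (5.33 − 2.20)
  = 0.6905 / 3.130 = 0.2206 hr⁻¹
t½ = ln 2 / k = ln 2 / 0.2206 ≈ 3.14 hours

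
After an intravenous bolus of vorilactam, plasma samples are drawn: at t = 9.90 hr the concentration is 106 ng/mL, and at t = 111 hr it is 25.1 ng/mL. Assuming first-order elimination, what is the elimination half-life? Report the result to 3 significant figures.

48.6 hours

k = ln(C₁/C₂) / (t₂ − t₁) = ln(106/25.1) / (111 − 9.90)
  = 1.441 / 101.1 = 0.01425 hr⁻¹
t½ = ln 2 / k = ln 2 / 0.01425 ≈ 48.6 hours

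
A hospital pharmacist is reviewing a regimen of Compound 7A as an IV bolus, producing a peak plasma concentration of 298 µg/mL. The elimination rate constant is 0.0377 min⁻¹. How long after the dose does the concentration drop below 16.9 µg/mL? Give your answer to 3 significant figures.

76.1 minutes

C(t) = C₀ e^(−kt)  ⇒  t = ln(C₀/C) / k
t = ln(298/16.9) / 0.03770 = 2.870 / 0.03770 ≈ 76.1 minutes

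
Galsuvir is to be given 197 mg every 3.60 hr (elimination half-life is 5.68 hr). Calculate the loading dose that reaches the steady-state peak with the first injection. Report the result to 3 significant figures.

554 mg

k = ln 2 / 5.68 = 0.1220 hr⁻¹
Accumulation ratio R = 1 / (1 − e^(−kτ)) = 1 / (1 − e^(−0.1220×3.60)) = 1 / (1 − 0.6445) = 2.813
Loading dose = maintenance dose × R = 197 × 2.813 ≈ 554 mg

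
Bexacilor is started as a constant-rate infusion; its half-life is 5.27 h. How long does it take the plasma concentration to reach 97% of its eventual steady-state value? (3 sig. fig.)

k = ln 2 / 5.27 = 0.1315 h⁻¹
f = 1 − e^(−kt)  ⇒  t = −ln(1 − f) / k
t = −ln(1 − 0.97) / 0.1315 = 3.507 / 0.1315 ≈ 26.7 hours

26.7 hours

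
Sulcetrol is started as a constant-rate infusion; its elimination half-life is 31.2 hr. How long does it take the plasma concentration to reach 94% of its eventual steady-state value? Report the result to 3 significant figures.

127 hours

k = ln 2 / 31.2 = 0.02222 hr⁻¹
f = 1 − e^(−kt)  ⇒  t = −ln(1 − f) / k
t = −ln(1 − 0.94) / 0.02222 = 2.813 / 0.02222 ≈ 127 hours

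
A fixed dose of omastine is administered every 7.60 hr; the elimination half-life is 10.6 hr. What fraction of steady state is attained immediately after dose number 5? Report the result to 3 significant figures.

0.917

k = ln 2 / 10.6 = 0.06539 hr⁻¹
f_n = 1 − e^(−nkτ) = 1 − e^(−5 × 0.06539 × 7.60) = 1 − e^(−2.485) = 1 − 0.08334 ≈ 0.917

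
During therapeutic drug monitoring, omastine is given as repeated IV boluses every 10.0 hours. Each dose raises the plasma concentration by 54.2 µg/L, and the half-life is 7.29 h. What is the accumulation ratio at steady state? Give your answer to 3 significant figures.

1.63

k = ln 2 / 7.29 = 0.09508 h⁻¹
Fraction remaining after one interval: e^(−kτ) = e^(−0.09508 × 10.0) = 0.3864
R = 1 / (1 − 0.3864) = 1 / 0.6136 ≈ 1.63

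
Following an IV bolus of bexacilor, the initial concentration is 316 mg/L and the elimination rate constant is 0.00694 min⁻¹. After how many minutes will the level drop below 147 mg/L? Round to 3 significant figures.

110 minutes

C(t) = C₀ e^(−kt)  ⇒  t = ln(C₀/C) / k
t = ln(316/147) / 0.006940 = 0.7653 / 0.006940 ≈ 110 minutes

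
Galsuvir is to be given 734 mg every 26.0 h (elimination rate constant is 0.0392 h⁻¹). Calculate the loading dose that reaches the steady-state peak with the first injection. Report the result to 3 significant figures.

Accumulation ratio R = 1 / (1 − e^(−kτ)) = 1 / (1 − e^(−0.03920×26.0)) = 1 / (1 − 0.3609) = 1.565
Loading dose = maintenance dose × R = 734 × 1.565 ≈ 1150 mg

1150 mg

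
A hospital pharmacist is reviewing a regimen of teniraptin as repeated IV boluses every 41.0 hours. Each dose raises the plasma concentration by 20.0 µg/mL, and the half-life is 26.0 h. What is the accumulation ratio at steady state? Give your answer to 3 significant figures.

1.50

k = ln 2 / 26.0 = 0.02666 h⁻¹
Fraction remaining after one interval: e^(−kτ) = e^(−0.02666 × 41.0) = 0.3352
R = 1 / (1 − 0.3352) = 1 / 0.6648 ≈ 1.50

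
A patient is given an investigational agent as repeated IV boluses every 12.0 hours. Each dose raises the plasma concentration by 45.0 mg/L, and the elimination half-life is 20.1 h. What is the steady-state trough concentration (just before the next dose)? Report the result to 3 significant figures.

k = ln 2 / 20.1 = 0.03448 h⁻¹
Fraction remaining after one interval: e^(−kτ) = e^(−0.03448 × 12.0) = 0.6611
R = 1 / (1 − 0.6611) = 2.951
Css,max = 45.0 × 2.951 = 132.8 mg/L
Css,min = Css,max × e^(−kτ) = 132.8 × 0.6611 ≈ 87.8 mg/L

87.8 mg/L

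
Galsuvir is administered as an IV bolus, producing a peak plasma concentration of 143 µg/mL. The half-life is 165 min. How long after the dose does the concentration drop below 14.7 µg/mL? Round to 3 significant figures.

k = ln 2 / 165 = 0.004201 min⁻¹
C(t) = C₀ e^(−kt)  ⇒  t = ln(C₀/C) / k
t = ln(143/14.7) / 0.004201 = 2.275 / 0.004201 ≈ 542 minutes

542 minutes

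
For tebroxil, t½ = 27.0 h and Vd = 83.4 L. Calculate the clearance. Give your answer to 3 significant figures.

2.14 L/h

k = ln 2 / t½ = ln 2 / 27.0 = 0.02567 h⁻¹
CL = k · V = 0.02567 × 83.4 ≈ 2.14 L/h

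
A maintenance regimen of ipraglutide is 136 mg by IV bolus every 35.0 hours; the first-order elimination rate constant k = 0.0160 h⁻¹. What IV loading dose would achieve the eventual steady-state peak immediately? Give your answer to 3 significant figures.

317 mg

Accumulation ratio R = 1 / (1 − e^(−kτ)) = 1 / (1 − e^(−0.01600×35.0)) = 1 / (1 − 0.5712) = 2.332
Loading dose = maintenance dose × R = 136 × 2.332 ≈ 317 mg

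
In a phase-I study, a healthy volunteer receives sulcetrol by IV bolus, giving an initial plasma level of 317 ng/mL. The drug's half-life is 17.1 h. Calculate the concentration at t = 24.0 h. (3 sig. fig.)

120 ng/mL

k = ln 2 / 17.1 = 0.04053 h⁻¹
C(t) = C₀ e^(−kt) = 317 × e^(−0.04053 × 24.0) = 317 × e^(−0.9728) = 317 × 0.3780 ≈ 120 ng/mL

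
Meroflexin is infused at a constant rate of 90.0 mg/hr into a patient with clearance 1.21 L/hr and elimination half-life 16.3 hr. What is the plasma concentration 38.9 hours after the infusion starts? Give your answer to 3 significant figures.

Css = rate / CL = 90.0 / 1.21 = 74.38 mg/L
k = ln 2 / 16.3 = 0.04252 hr⁻¹
C(t) = Css (1 − e^(−kt)) = 74.38 × (1 − e^(−1.654)) = 74.38 × 0.8088 ≈ 60.2 mg/L

60.2 mg/L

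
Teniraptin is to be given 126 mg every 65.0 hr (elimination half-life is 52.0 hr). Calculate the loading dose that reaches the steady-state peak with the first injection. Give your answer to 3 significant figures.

217 mg

k = ln 2 / 52.0 = 0.01333 hr⁻¹
Accumulation ratio R = 1 / (1 − e^(−kτ)) = 1 / (1 − e^(−0.01333×65.0)) = 1 / (1 − 0.4204) = 1.725
Loading dose = maintenance dose × R = 126 × 1.725 ≈ 217 mg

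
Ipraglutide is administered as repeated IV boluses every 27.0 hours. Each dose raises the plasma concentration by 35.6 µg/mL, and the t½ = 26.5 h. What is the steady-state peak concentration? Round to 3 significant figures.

70.3 µg/mL

k = ln 2 / 26.5 = 0.02616 h⁻¹
Fraction remaining after one interval: e^(−kτ) = e^(−0.02616 × 27.0) = 0.4935
R = 1 / (1 − 0.4935) = 1.974
Css,max = 35.6 × 1.974 ≈ 70.3 µg/mL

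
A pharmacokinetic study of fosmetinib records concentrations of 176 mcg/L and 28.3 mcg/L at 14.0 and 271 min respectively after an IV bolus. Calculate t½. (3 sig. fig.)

k = ln(C₁/C₂) / (t₂ − t₁) = ln(176/28.3) / (271 − 14.0)
  = 1.828 / 257.0 = 0.007111 min⁻¹
t½ = ln 2 / k = ln 2 / 0.007111 ≈ 97.5 minutes

97.5 minutes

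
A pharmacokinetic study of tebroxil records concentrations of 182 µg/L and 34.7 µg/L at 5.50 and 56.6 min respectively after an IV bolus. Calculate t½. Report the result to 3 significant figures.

21.4 minutes

k = ln(C₁/C₂) / (t₂ − t₁) = ln(182/34.7) / (56.6 − 5.50)
  = 1.657 / 51.10 = 0.03243 min⁻¹
t½ = ln 2 / k = ln 2 / 0.03243 ≈ 21.4 minutes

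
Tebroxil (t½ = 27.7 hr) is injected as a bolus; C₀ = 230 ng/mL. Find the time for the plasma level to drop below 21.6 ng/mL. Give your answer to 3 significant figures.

94.5 hours

k = ln 2 / 27.7 = 0.02502 hr⁻¹
C(t) = C₀ e^(−kt)  ⇒  t = ln(C₀/C) / k
t = ln(230/21.6) / 0.02502 = 2.365 / 0.02502 ≈ 94.5 hours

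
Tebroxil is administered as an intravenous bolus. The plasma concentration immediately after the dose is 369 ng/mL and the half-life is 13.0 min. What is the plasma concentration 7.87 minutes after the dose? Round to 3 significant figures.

k = ln 2 / 13.0 = 0.05332 min⁻¹
C(t) = C₀ e^(−kt) = 369 × e^(−0.05332 × 7.87) = 369 × e^(−0.4196) = 369 × 0.6573 ≈ 243 ng/mL

243 ng/mL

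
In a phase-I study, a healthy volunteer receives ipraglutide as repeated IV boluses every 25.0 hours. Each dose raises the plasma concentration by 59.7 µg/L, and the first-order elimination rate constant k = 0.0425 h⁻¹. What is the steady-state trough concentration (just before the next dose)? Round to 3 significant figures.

Fraction remaining after one interval: e^(−kτ) = e^(−0.04250 × 25.0) = 0.3456
R = 1 / (1 − 0.3456) = 1.528
Css,max = 59.7 × 1.528 = 91.23 µg/L
Css,min = Css,max × e^(−kτ) = 91.23 × 0.3456 ≈ 31.5 µg/L

31.5 µg/L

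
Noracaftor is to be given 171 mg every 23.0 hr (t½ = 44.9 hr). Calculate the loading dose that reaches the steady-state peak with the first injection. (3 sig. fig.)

k = ln 2 / 44.9 = 0.01544 hr⁻¹
Accumulation ratio R = 1 / (1 − e^(−kτ)) = 1 / (1 − e^(−0.01544×23.0)) = 1 / (1 − 0.7011) = 3.346
Loading dose = maintenance dose × R = 171 × 3.346 ≈ 572 mg

572 mg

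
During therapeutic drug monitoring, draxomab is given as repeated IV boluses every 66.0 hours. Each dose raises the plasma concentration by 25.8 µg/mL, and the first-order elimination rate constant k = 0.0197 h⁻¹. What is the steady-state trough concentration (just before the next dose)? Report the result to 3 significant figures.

Fraction remaining after one interval: e^(−kτ) = e^(−0.01970 × 66.0) = 0.2725
R = 1 / (1 − 0.2725) = 1.375
Css,max = 25.8 × 1.375 = 35.46 µg/mL
Css,min = Css,max × e^(−kτ) = 35.46 × 0.2725 ≈ 9.66 µg/mL

9.66 µg/mL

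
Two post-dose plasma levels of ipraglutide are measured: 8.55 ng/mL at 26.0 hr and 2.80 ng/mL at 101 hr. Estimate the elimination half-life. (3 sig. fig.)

46.6 hours

k = ln(C₁/C₂) / (t₂ − t₁) = ln(8.55/2.80) / (101 − 26.0)
  = 1.116 / 75.00 = 0.01488 hr⁻¹
t½ = ln 2 / k = ln 2 / 0.01488 ≈ 46.6 hours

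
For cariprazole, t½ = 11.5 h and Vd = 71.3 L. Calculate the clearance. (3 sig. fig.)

k = ln 2 / t½ = ln 2 / 11.5 = 0.06027 h⁻¹
CL = k · V = 0.06027 × 71.3 ≈ 4.30 L/h

4.30 L/h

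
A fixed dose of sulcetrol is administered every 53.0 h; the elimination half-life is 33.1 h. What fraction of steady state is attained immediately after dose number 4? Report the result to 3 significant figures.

k = ln 2 / 33.1 = 0.02094 h⁻¹
f_n = 1 − e^(−nkτ) = 1 − e^(−4 × 0.02094 × 53.0) = 1 − e^(−4.439) = 1 − 0.01180 ≈ 0.988

0.988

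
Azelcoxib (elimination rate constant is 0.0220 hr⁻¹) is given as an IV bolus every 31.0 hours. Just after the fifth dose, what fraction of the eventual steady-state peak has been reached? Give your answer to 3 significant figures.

0.967

f_n = 1 − e^(−nkτ) = 1 − e^(−5 × 0.02200 × 31.0) = 1 − e^(−3.410) = 1 − 0.03304 ≈ 0.967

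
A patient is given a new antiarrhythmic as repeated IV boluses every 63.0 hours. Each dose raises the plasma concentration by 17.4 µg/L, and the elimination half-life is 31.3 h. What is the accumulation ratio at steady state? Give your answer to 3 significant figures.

k = ln 2 / 31.3 = 0.02215 h⁻¹
Fraction remaining after one interval: e^(−kτ) = e^(−0.02215 × 63.0) = 0.2478
R = 1 / (1 − 0.2478) = 1 / 0.7522 ≈ 1.33

1.33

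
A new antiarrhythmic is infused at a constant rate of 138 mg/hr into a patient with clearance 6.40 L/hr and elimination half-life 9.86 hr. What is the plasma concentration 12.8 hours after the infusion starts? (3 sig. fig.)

12.8 mg/L

Css = rate / CL = 138 / 6.40 = 21.56 mg/L
k = ln 2 / 9.86 = 0.07030 hr⁻¹
C(t) = Css (1 − e^(−kt)) = 21.56 × (1 − e^(−0.8998)) = 21.56 × 0.5934 ≈ 12.8 mg/L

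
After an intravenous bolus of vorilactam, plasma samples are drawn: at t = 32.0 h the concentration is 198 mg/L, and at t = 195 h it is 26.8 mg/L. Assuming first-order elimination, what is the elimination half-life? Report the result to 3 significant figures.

k = ln(C₁/C₂) / (t₂ − t₁) = ln(198/26.8) / (195 − 32.0)
  = 2.000 / 163.0 = 0.01227 h⁻¹
t½ = ln 2 / k = ln 2 / 0.01227 ≈ 56.5 hours

56.5 hours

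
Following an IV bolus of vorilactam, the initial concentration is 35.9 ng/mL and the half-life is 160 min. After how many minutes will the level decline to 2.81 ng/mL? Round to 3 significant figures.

k = ln 2 / 160 = 0.004332 min⁻¹
C(t) = C₀ e^(−kt)  ⇒  t = ln(C₀/C) / k
t = ln(35.9/2.81) / 0.004332 = 2.548 / 0.004332 ≈ 588 minutes

588 minutes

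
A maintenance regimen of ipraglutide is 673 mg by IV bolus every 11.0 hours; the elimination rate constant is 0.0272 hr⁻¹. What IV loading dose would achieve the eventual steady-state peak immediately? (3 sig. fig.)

2600 mg

Accumulation ratio R = 1 / (1 − e^(−kτ)) = 1 / (1 − e^(−0.02720×11.0)) = 1 / (1 − 0.7414) = 3.867
Loading dose = maintenance dose × R = 673 × 3.867 ≈ 2600 mg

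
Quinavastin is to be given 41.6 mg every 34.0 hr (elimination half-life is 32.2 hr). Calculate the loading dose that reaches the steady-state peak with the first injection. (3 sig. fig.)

k = ln 2 / 32.2 = 0.02153 hr⁻¹
Accumulation ratio R = 1 / (1 − e^(−kτ)) = 1 / (1 − e^(−0.02153×34.0)) = 1 / (1 − 0.4810) = 1.927
Loading dose = maintenance dose × R = 41.6 × 1.927 ≈ 80.2 mg

80.2 mg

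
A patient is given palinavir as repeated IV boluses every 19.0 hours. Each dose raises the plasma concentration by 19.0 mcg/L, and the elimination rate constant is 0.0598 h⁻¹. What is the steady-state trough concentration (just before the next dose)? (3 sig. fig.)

8.98 mcg/L

Fraction remaining after one interval: e^(−kτ) = e^(−0.05980 × 19.0) = 0.3210
R = 1 / (1 − 0.3210) = 1.473
Css,max = 19.0 × 1.473 = 27.98 mcg/L
Css,min = Css,max × e^(−kτ) = 27.98 × 0.3210 ≈ 8.98 mcg/L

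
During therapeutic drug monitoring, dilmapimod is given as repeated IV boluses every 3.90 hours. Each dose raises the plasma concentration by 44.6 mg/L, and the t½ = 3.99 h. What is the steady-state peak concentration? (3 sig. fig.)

90.6 mg/L

k = ln 2 / 3.99 = 0.1737 h⁻¹
Fraction remaining after one interval: e^(−kτ) = e^(−0.1737 × 3.90) = 0.5079
R = 1 / (1 − 0.5079) = 2.032
Css,max = 44.6 × 2.032 ≈ 90.6 mg/L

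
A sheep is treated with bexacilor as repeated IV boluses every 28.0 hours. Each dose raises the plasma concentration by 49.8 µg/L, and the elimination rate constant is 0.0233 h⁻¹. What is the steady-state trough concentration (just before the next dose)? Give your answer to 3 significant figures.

54.1 µg/L

Fraction remaining after one interval: e^(−kτ) = e^(−0.02330 × 28.0) = 0.5208
R = 1 / (1 − 0.5208) = 2.087
Css,max = 49.8 × 2.087 = 103.9 µg/L
Css,min = Css,max × e^(−kτ) = 103.9 × 0.5208 ≈ 54.1 µg/L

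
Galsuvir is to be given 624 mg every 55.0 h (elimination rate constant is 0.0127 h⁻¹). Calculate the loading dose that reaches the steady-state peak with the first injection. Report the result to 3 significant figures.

1240 mg

Accumulation ratio R = 1 / (1 − e^(−kτ)) = 1 / (1 − e^(−0.01270×55.0)) = 1 / (1 − 0.4973) = 1.989
Loading dose = maintenance dose × R = 624 × 1.989 ≈ 1240 mg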